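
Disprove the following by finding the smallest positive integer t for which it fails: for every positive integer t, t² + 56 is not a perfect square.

We need the least positive integer t for which t² + 56 is a perfect square.
The first 4 eligible values, up to t = 4, all satisfy the conclusion.
t = 5: 5² + 56 = 81 = 9², a perfect square.

t = 5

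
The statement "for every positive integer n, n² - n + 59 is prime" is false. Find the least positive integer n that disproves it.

n = 3

Check each positive integer n in order until n² - n + 59 is not prime.
n = 1: n² - n + 59 = 59, prime.
n = 2: n² - n + 59 = 61, prime.
n = 3: n² - n + 59 = 65 = 5 × 13, composite.
Thus n = 3 disproves the claim, and no smaller n works.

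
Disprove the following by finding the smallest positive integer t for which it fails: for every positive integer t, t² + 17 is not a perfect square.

The first 7 eligible values, up to t = 7, all satisfy the conclusion.
t = 8: 8² + 17 = 81 = 9², a perfect square.
Hence t = 8 is a counterexample.

t = 8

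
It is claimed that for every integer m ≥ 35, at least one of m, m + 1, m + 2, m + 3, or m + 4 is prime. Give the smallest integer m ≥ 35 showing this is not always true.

A counterexample is any integer m ≥ 35 such that m, m + 1, m + 2, m + 3, m + 4 are all composite; we check each in order.
The first 13 eligible values, up to m = 47, all satisfy the conclusion.
m = 48: 48 = 2 × 24; 49 = 7 × 7; 50 = 2 × 25; 51 = 3 × 17; 52 = 2 × 26 — all composite.
So m = 48 is the smallest counterexample.

m = 48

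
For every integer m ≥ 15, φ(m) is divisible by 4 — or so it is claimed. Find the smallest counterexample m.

m = 18

Check each integer m ≥ 15 in order until φ(m) is not divisible by 4.
For m = 15, 16, 17 the conclusion holds.
m = 18: φ(18) = 6; 6 mod 4 = 2.
Hence m = 18 is a counterexample.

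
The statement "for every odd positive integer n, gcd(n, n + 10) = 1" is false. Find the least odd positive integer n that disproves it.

For n = 1, 3 the conclusion holds.
n = 5: gcd(5, 15) = 5.

n = 5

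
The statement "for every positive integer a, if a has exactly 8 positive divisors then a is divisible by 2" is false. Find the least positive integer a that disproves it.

We need the least positive integer a for which a has exactly 8 positive divisors but a is not divisible by 2.
For a = 24, 30, 40, 42, …, 88, 102, 104 the conclusion holds.
a = 105: τ(105) = 8; 105 mod 2 = 1.

a = 105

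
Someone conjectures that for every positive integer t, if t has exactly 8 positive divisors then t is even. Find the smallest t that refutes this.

t = 105

For t = 24, 30, 40, 42, …, 88, 102, 104 the conclusion holds.
t = 105: divisors of 105: 1, 3, 5, 7, 15, 21, 35, 105; 105 is odd.
Hence t = 105 is a counterexample.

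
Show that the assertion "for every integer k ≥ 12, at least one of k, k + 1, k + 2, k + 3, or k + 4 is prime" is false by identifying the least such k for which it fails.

For k = 12, 13, 14, 15, …, 21, 22, 23 the conclusion holds.
k = 24: 24 = 2 × 12; 25 = 5 × 5; 26 = 2 × 13; 27 = 3 × 9; 28 = 2 × 14 — all composite.
Hence k = 24 is a counterexample.

k = 24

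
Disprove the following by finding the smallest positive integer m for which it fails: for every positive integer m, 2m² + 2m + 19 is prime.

The first 17 eligible values, up to m = 17, all satisfy the conclusion.
m = 18: 2m² + 2m + 19 = 703 = 19 × 37, composite.

m = 18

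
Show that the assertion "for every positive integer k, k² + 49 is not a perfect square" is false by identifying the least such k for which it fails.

k = 24

A counterexample is any positive integer k such that k² + 49 is a perfect square; we check each in order.
For k = 1, 2, 3, 4, …, 21, 22, 23 the conclusion holds.
k = 24: 24² + 49 = 625 = 25², a perfect square.
Hence k = 24 is a counterexample.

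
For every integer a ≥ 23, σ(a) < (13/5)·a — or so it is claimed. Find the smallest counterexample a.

We need the least integer a ≥ 23 for which the claim fails.
For a = 23, 24, 25, 26, …, 57, 58, 59 the conclusion holds.
a = 60: σ(60) = 168; 168 ≥ 156.
Thus a = 60 disproves the claim, and no smaller a works.

a = 60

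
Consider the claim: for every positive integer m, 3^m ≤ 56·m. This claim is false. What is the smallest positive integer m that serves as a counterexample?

m = 6

m = 1: 3^m = 3 and 56·m = 56, so 3 ≤ 56.
m = 2: 3^m = 9 and 56·m = 112, so 9 ≤ 112.
m = 3: 3^m = 27 and 56·m = 168, so 27 ≤ 168.
m = 4: 3^m = 81 and 56·m = 224, so 81 ≤ 224.
m = 5: 3^m = 243 and 56·m = 280, so 243 ≤ 280.
m = 6: 3^m = 729 and 56·m = 336, so 729 > 336.
Hence m = 6 is a counterexample.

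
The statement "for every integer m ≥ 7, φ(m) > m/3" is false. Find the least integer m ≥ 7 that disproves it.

The first 5 eligible values, up to m = 11, all satisfy the conclusion.
m = 12: φ(12) = 4 and 12/3 = 4, so φ(12) ≤ 12/3.

m = 12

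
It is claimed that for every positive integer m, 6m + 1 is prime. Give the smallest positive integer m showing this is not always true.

m = 4

For m = 1, 2, 3 the conclusion holds.
m = 4: 6m + 1 = 25 = 5 × 5, composite.
Hence m = 4 is a counterexample.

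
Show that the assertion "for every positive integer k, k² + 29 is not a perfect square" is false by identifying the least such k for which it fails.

k = 14

We need the least positive integer k for which k² + 29 is a perfect square.
For k = 1, 2, 3, 4, …, 11, 12, 13 the conclusion holds.
k = 14: 14² + 29 = 225 = 15², a perfect square.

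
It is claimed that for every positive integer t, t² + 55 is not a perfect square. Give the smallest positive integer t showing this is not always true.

We need the least positive integer t for which t² + 55 is a perfect square.
t = 1: 1² + 55 = 56, not a perfect square.
t = 2: 2² + 55 = 59, not a perfect square.
t = 3: 3² + 55 = 64 = 8², a perfect square.
Hence t = 3 is a counterexample.

t = 3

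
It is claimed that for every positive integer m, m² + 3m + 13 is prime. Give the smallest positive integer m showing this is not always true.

m = 9

The first 8 eligible values, up to m = 8, all satisfy the conclusion.
m = 9: m² + 3m + 13 = 121 = 11 × 11, composite.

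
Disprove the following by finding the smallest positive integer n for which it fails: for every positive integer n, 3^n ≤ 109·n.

n = 6

The first 5 eligible values, up to n = 5, all satisfy the conclusion.
n = 6: 3^n = 729 and 109·n = 654, so 729 > 654.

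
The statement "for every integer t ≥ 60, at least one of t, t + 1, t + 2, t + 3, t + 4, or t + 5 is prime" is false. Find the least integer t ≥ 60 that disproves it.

t = 90

We need the least integer t ≥ 60 for which t, t + 1, t + 2, t + 3, t + 4, t + 5 are all composite.
For t = 60, 61, 62, 63, …, 87, 88, 89 the conclusion holds.
t = 90: 90 = 2 × 45; 91 = 7 × 13; 92 = 2 × 46; 93 = 3 × 31; 94 = 2 × 47; 95 = 5 × 19 — all composite.
Thus t = 90 disproves the claim, and no smaller t works.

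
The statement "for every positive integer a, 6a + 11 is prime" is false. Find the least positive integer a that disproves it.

Check each positive integer a in order until 6a + 11 is not prime.
For a = 1, 2, 3 the conclusion holds.
a = 4: 6a + 11 = 35 = 5 × 7, composite.
Hence a = 4 is a counterexample.

a = 4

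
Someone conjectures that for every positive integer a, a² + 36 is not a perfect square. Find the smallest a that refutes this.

a = 8

We need the least positive integer a for which a² + 36 is a perfect square.
For a = 1, 2, 3, 4, 5, 6, 7 the conclusion holds.
a = 8: 8² + 36 = 100 = 10², a perfect square.
Hence a = 8 is a counterexample.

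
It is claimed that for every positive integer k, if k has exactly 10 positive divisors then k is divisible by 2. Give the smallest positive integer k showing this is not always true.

k = 405

A counterexample is any positive integer k such that k has exactly 10 positive divisors but k is not divisible by 2; we check each in order.
For k = 48, 80, 112, 162, 176, 208, 272, 304, 368 the conclusion holds.
k = 405: τ(405) = 10; 405 mod 2 = 1.
So k = 405 is the smallest counterexample.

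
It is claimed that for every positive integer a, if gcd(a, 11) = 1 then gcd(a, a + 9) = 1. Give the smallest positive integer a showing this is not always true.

For a = 1, 2 the conclusion holds.
a = 3: gcd(3, 12) = 3.
Thus a = 3 disproves the claim, and no smaller a works.

a = 3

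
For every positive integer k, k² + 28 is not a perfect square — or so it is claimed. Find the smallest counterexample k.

Check each positive integer k in order until k² + 28 is a perfect square.
The first 5 eligible values, up to k = 5, all satisfy the conclusion.
k = 6: 6² + 28 = 64 = 8², a perfect square.

k = 6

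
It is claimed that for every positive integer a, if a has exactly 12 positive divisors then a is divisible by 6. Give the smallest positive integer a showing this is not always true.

a = 140

We need the least positive integer a for which a has exactly 12 positive divisors but a is not divisible by 6.
For a = 60, 72, 84, 90, 96, 108, 126, 132 the conclusion holds.
a = 140: τ(140) = 12; 140 mod 6 = 2.
Thus a = 140 disproves the claim, and no smaller a works.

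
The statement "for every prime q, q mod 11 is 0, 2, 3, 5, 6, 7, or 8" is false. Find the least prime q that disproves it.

Check each prime q in order until the claim fails.
The first 8 eligible values, up to q = 19, all satisfy the conclusion.
q = 23: 23 mod 11 = 1 — not in {0, 2, 3, 5, 6, 7, 8}.
Hence q = 23 is a counterexample.

q = 23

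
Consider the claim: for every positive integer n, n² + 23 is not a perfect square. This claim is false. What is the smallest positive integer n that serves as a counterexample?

A counterexample is any positive integer n such that n² + 23 is a perfect square; we check each in order.
For n = 1, 2, 3, 4, 5, 6, 7, 8, 9, 10 the conclusion holds.
n = 11: 11² + 23 = 144 = 12², a perfect square.
Thus n = 11 disproves the claim, and no smaller n works.

n = 11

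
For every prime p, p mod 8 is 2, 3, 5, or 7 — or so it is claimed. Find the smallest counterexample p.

We need the least prime p for which the claim fails.
p = 2: 2 mod 8 = 2.
p = 3: 3 mod 8 = 3.
p = 5: 5 mod 8 = 5.
p = 7: 7 mod 8 = 7.
p = 11: 11 mod 8 = 3.
p = 13: 13 mod 8 = 5.
p = 17: 17 mod 8 = 1 — not in {2, 3, 5, 7}.

p = 17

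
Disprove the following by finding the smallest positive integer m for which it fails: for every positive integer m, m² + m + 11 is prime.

m = 10

We need the least positive integer m for which m² + m + 11 is not prime.
For m = 1, 2, 3, 4, 5, 6, 7, 8, 9 the conclusion holds.
m = 10: m² + m + 11 = 121 = 11 × 11, composite.
Thus m = 10 disproves the claim, and no smaller m works.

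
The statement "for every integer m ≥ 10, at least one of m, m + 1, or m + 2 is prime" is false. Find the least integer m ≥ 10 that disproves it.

The first 4 eligible values, up to m = 13, all satisfy the conclusion.
m = 14: 14 = 2 × 7; 15 = 3 × 5; 16 = 2 × 8 — all composite.
Hence m = 14 is a counterexample.

m = 14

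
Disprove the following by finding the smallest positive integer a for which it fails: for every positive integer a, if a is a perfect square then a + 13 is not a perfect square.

We need the least positive integer a for which a is a perfect square but a + 13 is a perfect square.
a = 1: 1 + 13 = 14, not a perfect square.
a = 4: 4 + 13 = 17, not a perfect square.
a = 9: 9 + 13 = 22, not a perfect square.
a = 16: 16 + 13 = 29, not a perfect square.
a = 25: 25 + 13 = 38, not a perfect square.
a = 36: 36 = 6² and 36 + 13 = 49 = 7².

a = 36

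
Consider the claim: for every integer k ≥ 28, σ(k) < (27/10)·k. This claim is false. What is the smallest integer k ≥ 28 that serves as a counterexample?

Check each integer k ≥ 28 in order until the claim fails.
The first 32 eligible values, up to k = 59, all satisfy the conclusion.
k = 60: σ(60) = 168; 168 ≥ 162.
So k = 60 is the smallest counterexample.

k = 60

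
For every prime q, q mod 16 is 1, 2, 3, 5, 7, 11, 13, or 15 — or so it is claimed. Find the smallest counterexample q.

q = 41

Check each prime q in order until the claim fails.
For q = 2, 3, 5, 7, …, 29, 31, 37 the conclusion holds.
q = 41: 41 mod 16 = 9 — not in {1, 2, 3, 5, 7, 11, 13, 15}.
Hence q = 41 is a counterexample.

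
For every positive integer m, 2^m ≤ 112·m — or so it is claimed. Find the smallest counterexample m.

A counterexample is any positive integer m such that 2^m > 112·m; we check each in order.
For m = 1, 2, 3, 4, 5, 6, 7, 8, 9, 10 the conclusion holds.
m = 11: 2^m = 2048 and 112·m = 1232, so 2048 > 1232.

m = 11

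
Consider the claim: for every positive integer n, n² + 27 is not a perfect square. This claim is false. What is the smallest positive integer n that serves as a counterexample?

n = 3

We need the least positive integer n for which n² + 27 is a perfect square.
For n = 1, 2 the conclusion holds.
n = 3: 3² + 27 = 36 = 6², a perfect square.
So n = 3 is the smallest counterexample.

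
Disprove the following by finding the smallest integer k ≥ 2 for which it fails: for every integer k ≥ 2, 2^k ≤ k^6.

We need the least integer k ≥ 2 for which 2^k > k^6.
For k = 2, 3, 4, 5, …, 27, 28, 29 the conclusion holds.
k = 30: 2^k = 1073741824 and k^6 = 729000000, so 1073741824 > 729000000.
Thus k = 30 disproves the claim, and no smaller k works.

k = 30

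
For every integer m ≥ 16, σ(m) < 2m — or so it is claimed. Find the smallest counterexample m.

m = 18

Check each integer m ≥ 16 in order until the claim fails.
For m = 16, 17 the conclusion holds.
m = 18: σ(18) = 39; 39 ≥ 36.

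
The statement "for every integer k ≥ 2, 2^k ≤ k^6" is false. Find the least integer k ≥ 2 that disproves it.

The first 28 eligible values, up to k = 29, all satisfy the conclusion.
k = 30: 2^k = 1073741824 and k^6 = 729000000, so 1073741824 > 729000000.
Thus k = 30 disproves the claim, and no smaller k works.

k = 30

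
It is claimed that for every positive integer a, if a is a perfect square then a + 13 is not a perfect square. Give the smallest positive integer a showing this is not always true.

a = 36

A counterexample is any positive integer a such that a is a perfect square but a + 13 is a perfect square; we check each in order.
The first 5 eligible values, up to a = 25, all satisfy the conclusion.
a = 36: 36 = 6² and 36 + 13 = 49 = 7².
Thus a = 36 disproves the claim, and no smaller a works.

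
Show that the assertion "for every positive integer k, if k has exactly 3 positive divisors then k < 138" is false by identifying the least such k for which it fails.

k = 169

For k = 4, 9, 25, 49, 121 the conclusion holds.
k = 169: τ(169) = 3; 169 ≥ 138.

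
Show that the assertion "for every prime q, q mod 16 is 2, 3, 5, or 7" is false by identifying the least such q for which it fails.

We need the least prime q for which the claim fails.
The first 4 eligible values, up to q = 7, all satisfy the conclusion.
q = 11: 11 mod 16 = 11 — not in {2, 3, 5, 7}.
Hence q = 11 is a counterexample.

q = 11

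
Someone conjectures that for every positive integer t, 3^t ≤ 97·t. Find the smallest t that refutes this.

t = 6

Check each positive integer t in order until 3^t > 97·t.
t = 1: 3^t = 3 and 97·t = 97, so 3 ≤ 97.
t = 2: 3^t = 9 and 97·t = 194, so 9 ≤ 194.
t = 3: 3^t = 27 and 97·t = 291, so 27 ≤ 291.
t = 4: 3^t = 81 and 97·t = 388, so 81 ≤ 388.
t = 5: 3^t = 243 and 97·t = 485, so 243 ≤ 485.
t = 6: 3^t = 729 and 97·t = 582, so 729 > 582.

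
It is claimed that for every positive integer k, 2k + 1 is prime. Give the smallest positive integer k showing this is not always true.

k = 4

k = 1: 2k + 1 = 3, prime.
k = 2: 2k + 1 = 5, prime.
k = 3: 2k + 1 = 7, prime.
k = 4: 2k + 1 = 9 = 3 × 3, composite.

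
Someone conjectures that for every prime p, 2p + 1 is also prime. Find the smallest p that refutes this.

For p = 2, 3, 5 the conclusion holds.
p = 7: 2p + 1 = 15 = 3 × 5, not prime.
Thus p = 7 disproves the claim, and no smaller p works.

p = 7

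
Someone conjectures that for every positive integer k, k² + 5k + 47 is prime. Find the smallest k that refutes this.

k = 38

We need the least positive integer k for which k² + 5k + 47 is not prime.
For k = 1, 2, 3, 4, …, 35, 36, 37 the conclusion holds.
k = 38: k² + 5k + 47 = 1681 = 41 × 41, composite.
So k = 38 is the smallest counterexample.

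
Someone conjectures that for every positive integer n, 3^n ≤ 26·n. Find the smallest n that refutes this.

n = 5

For n = 1, 2, 3, 4 the conclusion holds.
n = 5: 3^n = 243 and 26·n = 130, so 243 > 130.
So n = 5 is the smallest counterexample.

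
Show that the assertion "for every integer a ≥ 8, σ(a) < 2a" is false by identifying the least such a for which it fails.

a = 12

Check each integer a ≥ 8 in order until the claim fails.
The first 4 eligible values, up to a = 11, all satisfy the conclusion.
a = 12: σ(12) = 28; 28 ≥ 24.
Hence a = 12 is a counterexample.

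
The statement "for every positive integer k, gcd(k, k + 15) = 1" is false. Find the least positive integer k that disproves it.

k = 1: gcd(1, 16) = 1.
k = 2: gcd(2, 17) = 1.
k = 3: gcd(3, 18) = 3.
Hence k = 3 is a counterexample.

k = 3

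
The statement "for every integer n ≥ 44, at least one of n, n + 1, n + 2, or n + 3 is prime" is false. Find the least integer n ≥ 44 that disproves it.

n = 48

We need the least integer n ≥ 44 for which n, n + 1, n + 2, n + 3 are all composite.
For n = 44, 45, 46, 47 the conclusion holds.
n = 48: 48 = 2 × 24; 49 = 7 × 7; 50 = 2 × 25; 51 = 3 × 17 — all composite.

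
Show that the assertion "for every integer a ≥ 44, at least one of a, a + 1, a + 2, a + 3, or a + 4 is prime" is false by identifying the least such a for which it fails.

a = 48

We need the least integer a ≥ 44 for which a, a + 1, a + 2, a + 3, a + 4 are all composite.
a = 44: 47 is prime.
a = 45: 47 is prime.
a = 46: 47 is prime.
a = 47: 47 is prime.
a = 48: 48 = 2 × 24; 49 = 7 × 7; 50 = 2 × 25; 51 = 3 × 17; 52 = 2 × 26 — all composite.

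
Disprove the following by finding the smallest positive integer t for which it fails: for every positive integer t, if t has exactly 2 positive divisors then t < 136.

Check each positive integer t in order until t has exactly 2 positive divisors but the claim fails.
For t = 2, 3, 5, 7, …, 113, 127, 131 the conclusion holds.
t = 137: τ(137) = 2; 137 ≥ 136.
Thus t = 137 disproves the claim, and no smaller t works.

t = 137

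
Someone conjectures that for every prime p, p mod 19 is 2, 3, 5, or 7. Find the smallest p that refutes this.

p = 11

A counterexample is any prime p such that the claim fails; we check each in order.
p = 2: 2 mod 19 = 2.
p = 3: 3 mod 19 = 3.
p = 5: 5 mod 19 = 5.
p = 7: 7 mod 19 = 7.
p = 11: 11 mod 19 = 11 — not in {2, 3, 5, 7}.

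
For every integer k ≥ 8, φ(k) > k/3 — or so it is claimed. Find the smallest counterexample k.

k = 12

Check each integer k ≥ 8 in order until the claim fails.
The first 4 eligible values, up to k = 11, all satisfy the conclusion.
k = 12: φ(12) = 4 and 12/3 = 4, so φ(12) ≤ 12/3.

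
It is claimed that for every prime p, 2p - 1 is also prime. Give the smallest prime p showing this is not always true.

Check each prime p in order until 2p - 1 is not prime.
p = 2: 2p - 1 = 3, prime.
p = 3: 2p - 1 = 5, prime.
p = 5: 2p - 1 = 9 = 3 × 3, not prime.
Thus p = 5 disproves the claim, and no smaller p works.

p = 5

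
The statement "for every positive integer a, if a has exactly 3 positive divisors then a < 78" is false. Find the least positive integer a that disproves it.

a = 121

The first 4 eligible values, up to a = 49, all satisfy the conclusion.
a = 121: τ(121) = 3; 121 ≥ 78.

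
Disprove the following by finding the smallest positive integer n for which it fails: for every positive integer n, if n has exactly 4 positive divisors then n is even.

n = 15

We need the least positive integer n for which n has exactly 4 positive divisors but n is odd.
For n = 6, 8, 10, 14 the conclusion holds.
n = 15: divisors of 15: 1, 3, 5, 15; 15 is odd.
Thus n = 15 disproves the claim, and no smaller n works.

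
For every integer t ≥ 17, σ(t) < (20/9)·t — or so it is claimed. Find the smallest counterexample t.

We need the least integer t ≥ 17 for which the claim fails.
For t = 17, 18, 19, 20, 21, 22, 23 the conclusion holds.
t = 24: σ(24) = 60; 60 ≥ 160/3.

t = 24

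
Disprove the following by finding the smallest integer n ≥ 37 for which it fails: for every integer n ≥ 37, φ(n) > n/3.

n = 42

We need the least integer n ≥ 37 for which the claim fails.
The first 5 eligible values, up to n = 41, all satisfy the conclusion.
n = 42: φ(42) = 12 and 42/3 = 14, so φ(42) ≤ 42/3.
Hence n = 42 is a counterexample.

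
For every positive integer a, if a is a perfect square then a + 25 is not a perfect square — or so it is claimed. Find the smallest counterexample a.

For a = 1, 4, 9, 16, …, 81, 100, 121 the conclusion holds.
a = 144: 144 = 12² and 144 + 25 = 169 = 13².

a = 144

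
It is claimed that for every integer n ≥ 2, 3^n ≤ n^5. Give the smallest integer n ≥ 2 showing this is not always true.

Check each integer n ≥ 2 in order until 3^n > n^5.
For n = 2, 3, 4, 5, 6, 7, 8, 9, 10 the conclusion holds.
n = 11: 3^n = 177147 and n^5 = 161051, so 177147 > 161051.

n = 11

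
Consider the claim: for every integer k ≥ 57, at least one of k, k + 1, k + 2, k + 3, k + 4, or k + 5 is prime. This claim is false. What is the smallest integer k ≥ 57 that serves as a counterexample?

k = 90

For k = 57, 58, 59, 60, …, 87, 88, 89 the conclusion holds.
k = 90: 90 = 2 × 45; 91 = 7 × 13; 92 = 2 × 46; 93 = 3 × 31; 94 = 2 × 47; 95 = 5 × 19 — all composite.
So k = 90 is the smallest counterexample.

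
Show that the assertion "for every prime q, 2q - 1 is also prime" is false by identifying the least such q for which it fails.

q = 5

A counterexample is any prime q such that 2q - 1 is not prime; we check each in order.
q = 2: 2q - 1 = 3, prime.
q = 3: 2q - 1 = 5, prime.
q = 5: 2q - 1 = 9 = 3 × 3, not prime.
Hence q = 5 is a counterexample.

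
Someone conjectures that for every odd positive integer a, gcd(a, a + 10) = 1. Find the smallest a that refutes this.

a = 5

We need the least odd positive integer a for which gcd(a, a + 10) > 1.
a = 1: gcd(1, 11) = 1.
a = 3: gcd(3, 13) = 1.
a = 5: gcd(5, 15) = 5.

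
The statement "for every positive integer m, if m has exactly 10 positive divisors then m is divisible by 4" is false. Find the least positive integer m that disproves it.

m = 162

A counterexample is any positive integer m such that m has exactly 10 positive divisors but m is not divisible by 4; we check each in order.
m = 48: τ(48) = 10; 48 mod 4 = 0.
m = 80: τ(80) = 10; 80 mod 4 = 0.
m = 112: τ(112) = 10; 112 mod 4 = 0.
m = 162: τ(162) = 10; 162 mod 4 = 2.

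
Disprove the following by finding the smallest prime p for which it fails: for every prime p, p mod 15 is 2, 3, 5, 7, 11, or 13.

Check each prime p in order until the claim fails.
p = 2: 2 mod 15 = 2.
p = 3: 3 mod 15 = 3.
p = 5: 5 mod 15 = 5.
p = 7: 7 mod 15 = 7.
p = 11: 11 mod 15 = 11.
p = 13: 13 mod 15 = 13.
p = 17: 17 mod 15 = 2.
p = 19: 19 mod 15 = 4 — not in {2, 3, 5, 7, 11, 13}.
So p = 19 is the smallest counterexample.

p = 19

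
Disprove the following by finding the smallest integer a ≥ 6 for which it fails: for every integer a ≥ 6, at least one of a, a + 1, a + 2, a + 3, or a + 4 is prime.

a = 24

For a = 6, 7, 8, 9, …, 21, 22, 23 the conclusion holds.
a = 24: 24 = 2 × 12; 25 = 5 × 5; 26 = 2 × 13; 27 = 3 × 9; 28 = 2 × 14 — all composite.
Thus a = 24 disproves the claim, and no smaller a works.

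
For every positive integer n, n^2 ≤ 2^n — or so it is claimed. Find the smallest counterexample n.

n = 3

For n = 1, 2 the conclusion holds.
n = 3: n^2 = 9 and 2^n = 8, so 9 > 8.
So n = 3 is the smallest counterexample.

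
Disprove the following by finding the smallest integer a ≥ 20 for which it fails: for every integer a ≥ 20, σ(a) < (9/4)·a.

We need the least integer a ≥ 20 for which the claim fails.
For a = 20, 21, 22, 23 the conclusion holds.
a = 24: σ(24) = 60; 60 ≥ 54.
Thus a = 24 disproves the claim, and no smaller a works.

a = 24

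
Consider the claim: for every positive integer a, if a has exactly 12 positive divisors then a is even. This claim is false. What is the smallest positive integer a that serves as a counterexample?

a = 315

Check each positive integer a in order until a has exactly 12 positive divisors but a is odd.
The first 24 eligible values, up to a = 308, all satisfy the conclusion.
a = 315: divisors of 315: 12 divisors; 315 is odd.
Hence a = 315 is a counterexample.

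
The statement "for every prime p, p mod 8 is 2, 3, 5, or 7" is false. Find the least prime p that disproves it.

A counterexample is any prime p such that the claim fails; we check each in order.
p = 2: 2 mod 8 = 2.
p = 3: 3 mod 8 = 3.
p = 5: 5 mod 8 = 5.
p = 7: 7 mod 8 = 7.
p = 11: 11 mod 8 = 3.
p = 13: 13 mod 8 = 5.
p = 17: 17 mod 8 = 1 — not in {2, 3, 5, 7}.
So p = 17 is the smallest counterexample.

p = 17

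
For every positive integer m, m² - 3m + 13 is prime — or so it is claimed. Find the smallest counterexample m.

m = 12

Check each positive integer m in order until m² - 3m + 13 is not prime.
For m = 1, 2, 3, 4, …, 9, 10, 11 the conclusion holds.
m = 12: m² - 3m + 13 = 121 = 11 × 11, composite.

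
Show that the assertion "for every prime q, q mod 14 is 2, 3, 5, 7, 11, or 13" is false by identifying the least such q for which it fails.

q = 23

Check each prime q in order until the claim fails.
q = 2: 2 mod 14 = 2.
q = 3: 3 mod 14 = 3.
q = 5: 5 mod 14 = 5.
q = 7: 7 mod 14 = 7.
q = 11: 11 mod 14 = 11.
q = 13: 13 mod 14 = 13.
q = 17: 17 mod 14 = 3.
q = 19: 19 mod 14 = 5.
q = 23: 23 mod 14 = 9 — not in {2, 3, 5, 7, 11, 13}.
Hence q = 23 is a counterexample.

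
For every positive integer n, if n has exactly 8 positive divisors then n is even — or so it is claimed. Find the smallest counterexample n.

For n = 24, 30, 40, 42, …, 88, 102, 104 the conclusion holds.
n = 105: divisors of 105: 1, 3, 5, 7, 15, 21, 35, 105; 105 is odd.
So n = 105 is the smallest counterexample.

n = 105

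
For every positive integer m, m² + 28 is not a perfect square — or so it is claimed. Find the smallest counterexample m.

A counterexample is any positive integer m such that m² + 28 is a perfect square; we check each in order.
The first 5 eligible values, up to m = 5, all satisfy the conclusion.
m = 6: 6² + 28 = 64 = 8², a perfect square.

m = 6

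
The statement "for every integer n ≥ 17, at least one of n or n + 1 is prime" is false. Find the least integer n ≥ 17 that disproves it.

n = 20

A counterexample is any integer n ≥ 17 such that n, n + 1 are both composite; we check each in order.
For n = 17, 18, 19 the conclusion holds.
n = 20: 20 = 2 × 10; 21 = 3 × 7 — both composite.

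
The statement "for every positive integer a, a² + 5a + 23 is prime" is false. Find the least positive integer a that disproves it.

a = 14

The first 13 eligible values, up to a = 13, all satisfy the conclusion.
a = 14: a² + 5a + 23 = 289 = 17 × 17, composite.
Thus a = 14 disproves the claim, and no smaller a works.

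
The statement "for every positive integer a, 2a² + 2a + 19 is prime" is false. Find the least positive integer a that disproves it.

Check each positive integer a in order until 2a² + 2a + 19 is not prime.
The first 17 eligible values, up to a = 17, all satisfy the conclusion.
a = 18: 2a² + 2a + 19 = 703 = 19 × 37, composite.

a = 18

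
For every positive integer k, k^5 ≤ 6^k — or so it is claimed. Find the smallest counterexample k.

k = 3

A counterexample is any positive integer k such that k^5 > 6^k; we check each in order.
k = 1: k^5 = 1 and 6^k = 6, so 1 ≤ 6.
k = 2: k^5 = 32 and 6^k = 36, so 32 ≤ 36.
k = 3: k^5 = 243 and 6^k = 216, so 243 > 216.
Hence k = 3 is a counterexample.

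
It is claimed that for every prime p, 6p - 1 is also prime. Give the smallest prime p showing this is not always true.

p = 11

p = 2: 6p - 1 = 11, prime.
p = 3: 6p - 1 = 17, prime.
p = 5: 6p - 1 = 29, prime.
p = 7: 6p - 1 = 41, prime.
p = 11: 6p - 1 = 65 = 5 × 13, not prime.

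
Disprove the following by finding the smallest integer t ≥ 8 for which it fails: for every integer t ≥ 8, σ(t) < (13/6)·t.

t = 12

Check each integer t ≥ 8 in order until the claim fails.
The first 4 eligible values, up to t = 11, all satisfy the conclusion.
t = 12: σ(12) = 28; 28 ≥ 26.
So t = 12 is the smallest counterexample.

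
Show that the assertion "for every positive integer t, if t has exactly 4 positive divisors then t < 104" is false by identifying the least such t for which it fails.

Check each positive integer t in order until t has exactly 4 positive divisors but the claim fails.
For t = 6, 8, 10, 14, …, 93, 94, 95 the conclusion holds.
t = 106: τ(106) = 4; 106 ≥ 104.
Thus t = 106 disproves the claim, and no smaller t works.

t = 106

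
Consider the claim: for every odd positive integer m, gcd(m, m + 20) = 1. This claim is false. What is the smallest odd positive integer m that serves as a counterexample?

We need the least odd positive integer m for which gcd(m, m + 20) > 1.
For m = 1, 3 the conclusion holds.
m = 5: gcd(5, 25) = 5.

m = 5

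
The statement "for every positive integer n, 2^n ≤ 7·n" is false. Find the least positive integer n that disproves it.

Check each positive integer n in order until 2^n > 7·n.
The first 5 eligible values, up to n = 5, all satisfy the conclusion.
n = 6: 2^n = 64 and 7·n = 42, so 64 > 42.

n = 6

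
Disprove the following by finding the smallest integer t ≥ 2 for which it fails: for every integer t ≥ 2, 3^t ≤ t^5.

A counterexample is any integer t ≥ 2 such that 3^t > t^5; we check each in order.
The first 9 eligible values, up to t = 10, all satisfy the conclusion.
t = 11: 3^t = 177147 and t^5 = 161051, so 177147 > 161051.

t = 11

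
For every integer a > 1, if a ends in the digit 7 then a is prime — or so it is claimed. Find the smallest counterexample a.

For a = 7, 17 the conclusion holds.
a = 27: 27 ends in 7; 27 = 3 × 9, composite.

a = 27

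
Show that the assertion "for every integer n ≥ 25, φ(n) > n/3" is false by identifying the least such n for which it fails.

We need the least integer n ≥ 25 for which the claim fails.
For n = 25, 26, 27, 28, 29 the conclusion holds.
n = 30: φ(30) = 8 and 30/3 = 10, so φ(30) ≤ 30/3.
Thus n = 30 disproves the claim, and no smaller n works.

n = 30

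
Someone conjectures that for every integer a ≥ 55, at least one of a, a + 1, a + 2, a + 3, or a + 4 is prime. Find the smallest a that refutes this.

We need the least integer a ≥ 55 for which a, a + 1, a + 2, a + 3, a + 4 are all composite.
The first 7 eligible values, up to a = 61, all satisfy the conclusion.
a = 62: 62 = 2 × 31; 63 = 3 × 21; 64 = 2 × 32; 65 = 5 × 13; 66 = 2 × 33 — all composite.
Thus a = 62 disproves the claim, and no smaller a works.

a = 62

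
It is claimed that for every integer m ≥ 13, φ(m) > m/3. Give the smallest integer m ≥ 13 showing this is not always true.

The first 5 eligible values, up to m = 17, all satisfy the conclusion.
m = 18: φ(18) = 6 and 18/3 = 6, so φ(18) ≤ 18/3.
Thus m = 18 disproves the claim, and no smaller m works.

m = 18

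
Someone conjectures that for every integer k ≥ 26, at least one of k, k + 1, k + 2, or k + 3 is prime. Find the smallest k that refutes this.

k = 32

We need the least integer k ≥ 26 for which k, k + 1, k + 2, k + 3 are all composite.
The first 6 eligible values, up to k = 31, all satisfy the conclusion.
k = 32: 32 = 2 × 16; 33 = 3 × 11; 34 = 2 × 17; 35 = 5 × 7 — all composite.
Hence k = 32 is a counterexample.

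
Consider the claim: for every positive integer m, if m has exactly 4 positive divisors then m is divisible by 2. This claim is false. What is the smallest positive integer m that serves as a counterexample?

The first 4 eligible values, up to m = 14, all satisfy the conclusion.
m = 15: τ(15) = 4; 15 mod 2 = 1.
So m = 15 is the smallest counterexample.

m = 15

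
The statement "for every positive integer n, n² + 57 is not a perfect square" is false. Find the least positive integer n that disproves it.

We need the least positive integer n for which n² + 57 is a perfect square.
For n = 1, 2, 3, 4, 5, 6, 7 the conclusion holds.
n = 8: 8² + 57 = 121 = 11², a perfect square.

n = 8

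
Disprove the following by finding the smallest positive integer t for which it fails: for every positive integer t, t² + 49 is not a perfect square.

Check each positive integer t in order until t² + 49 is a perfect square.
For t = 1, 2, 3, 4, …, 21, 22, 23 the conclusion holds.
t = 24: 24² + 49 = 625 = 25², a perfect square.
Thus t = 24 disproves the claim, and no smaller t works.

t = 24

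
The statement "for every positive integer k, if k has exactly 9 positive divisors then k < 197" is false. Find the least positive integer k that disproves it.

k = 225

We need the least positive integer k for which k has exactly 9 positive divisors but the claim fails.
k = 36: τ(36) = 9; 36 < 197.
k = 100: τ(100) = 9; 100 < 197.
k = 196: τ(196) = 9; 196 < 197.
k = 225: τ(225) = 9; 225 ≥ 197.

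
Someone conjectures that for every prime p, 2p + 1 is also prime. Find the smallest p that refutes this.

Check each prime p in order until 2p + 1 is not prime.
For p = 2, 3, 5 the conclusion holds.
p = 7: 2p + 1 = 15 = 3 × 5, not prime.

p = 7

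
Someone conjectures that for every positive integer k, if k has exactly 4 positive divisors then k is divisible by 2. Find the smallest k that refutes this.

k = 15

Check each positive integer k in order until k has exactly 4 positive divisors but k is not divisible by 2.
For k = 6, 8, 10, 14 the conclusion holds.
k = 15: τ(15) = 4; 15 mod 2 = 1.
So k = 15 is the smallest counterexample.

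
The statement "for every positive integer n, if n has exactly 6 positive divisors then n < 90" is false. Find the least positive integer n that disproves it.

n = 92

Check each positive integer n in order until n has exactly 6 positive divisors but the claim fails.
For n = 12, 18, 20, 28, …, 68, 75, 76 the conclusion holds.
n = 92: τ(92) = 6; 92 ≥ 90.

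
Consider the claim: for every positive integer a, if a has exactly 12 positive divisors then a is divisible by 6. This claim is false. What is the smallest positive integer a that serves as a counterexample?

A counterexample is any positive integer a such that a has exactly 12 positive divisors but a is not divisible by 6; we check each in order.
a = 60: τ(60) = 12; 60 mod 6 = 0.
a = 72: τ(72) = 12; 72 mod 6 = 0.
a = 84: τ(84) = 12; 84 mod 6 = 0.
a = 90: τ(90) = 12; 90 mod 6 = 0.
a = 96: τ(96) = 12; 96 mod 6 = 0.
a = 108: τ(108) = 12; 108 mod 6 = 0.
a = 126: τ(126) = 12; 126 mod 6 = 0.
a = 132: τ(132) = 12; 132 mod 6 = 0.
a = 140: τ(140) = 12; 140 mod 6 = 2.
Thus a = 140 disproves the claim, and no smaller a works.

a = 140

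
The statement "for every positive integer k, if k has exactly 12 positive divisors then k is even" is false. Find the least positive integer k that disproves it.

k = 315

We need the least positive integer k for which k has exactly 12 positive divisors but k is odd.
For k = 60, 72, 84, 90, …, 294, 306, 308 the conclusion holds.
k = 315: divisors of 315: 12 divisors; 315 is odd.
So k = 315 is the smallest counterexample.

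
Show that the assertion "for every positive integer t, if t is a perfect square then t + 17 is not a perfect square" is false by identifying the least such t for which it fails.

A counterexample is any positive integer t such that t is a perfect square but t + 17 is a perfect square; we check each in order.
t = 1: 1 + 17 = 18, not a perfect square.
t = 4: 4 + 17 = 21, not a perfect square.
t = 9: 9 + 17 = 26, not a perfect square.
t = 16: 16 + 17 = 33, not a perfect square.
t = 25: 25 + 17 = 42, not a perfect square.
t = 36: 36 + 17 = 53, not a perfect square.
t = 49: 49 + 17 = 66, not a perfect square.
t = 64: 64 = 8² and 64 + 17 = 81 = 9².

t = 64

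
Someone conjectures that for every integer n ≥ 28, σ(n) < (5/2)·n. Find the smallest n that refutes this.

We need the least integer n ≥ 28 for which the claim fails.
The first 8 eligible values, up to n = 35, all satisfy the conclusion.
n = 36: σ(36) = 91; 91 ≥ 90.
Thus n = 36 disproves the claim, and no smaller n works.

n = 36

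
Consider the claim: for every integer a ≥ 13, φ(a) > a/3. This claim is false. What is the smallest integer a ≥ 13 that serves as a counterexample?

a = 18

A counterexample is any integer a ≥ 13 such that the claim fails; we check each in order.
The first 5 eligible values, up to a = 17, all satisfy the conclusion.
a = 18: φ(18) = 6 and 18/3 = 6, so φ(18) ≤ 18/3.
Hence a = 18 is a counterexample.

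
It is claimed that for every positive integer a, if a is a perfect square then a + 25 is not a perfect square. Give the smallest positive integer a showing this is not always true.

a = 144

For a = 1, 4, 9, 16, …, 81, 100, 121 the conclusion holds.
a = 144: 144 = 12² and 144 + 25 = 169 = 13².
Thus a = 144 disproves the claim, and no smaller a works.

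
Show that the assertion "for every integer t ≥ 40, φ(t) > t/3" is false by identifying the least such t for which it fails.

t = 42

t = 40: φ(40) = 16 and 40/3 = 40/3, so φ(40) > 40/3.
t = 41: φ(41) = 40 and 41/3 = 41/3, so φ(41) > 41/3.
t = 42: φ(42) = 12 and 42/3 = 14, so φ(42) ≤ 42/3.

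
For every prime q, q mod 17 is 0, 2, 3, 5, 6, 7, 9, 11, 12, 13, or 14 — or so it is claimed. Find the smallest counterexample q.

q = 59

A counterexample is any prime q such that the claim fails; we check each in order.
For q = 2, 3, 5, 7, …, 43, 47, 53 the conclusion holds.
q = 59: 59 mod 17 = 8 — not in {0, 2, 3, 5, 6, 7, 9, 11, 12, 13, 14}.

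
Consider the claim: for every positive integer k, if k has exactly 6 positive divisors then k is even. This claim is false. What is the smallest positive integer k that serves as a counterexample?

k = 45

Check each positive integer k in order until k has exactly 6 positive divisors but k is odd.
k = 12: divisors of 12: 1, 2, 3, 4, 6, 12; 12 is even.
k = 18: divisors of 18: 1, 2, 3, 6, 9, 18; 18 is even.
k = 20: divisors of 20: 1, 2, 4, 5, 10, 20; 20 is even.
k = 28: divisors of 28: 1, 2, 4, 7, 14, 28; 28 is even.
k = 32: divisors of 32: 1, 2, 4, 8, 16, 32; 32 is even.
k = 44: divisors of 44: 1, 2, 4, 11, 22, 44; 44 is even.
k = 45: divisors of 45: 1, 3, 5, 9, 15, 45; 45 is odd.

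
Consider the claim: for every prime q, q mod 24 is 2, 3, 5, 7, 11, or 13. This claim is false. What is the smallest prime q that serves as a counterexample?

We need the least prime q for which the claim fails.
For q = 2, 3, 5, 7, 11, 13 the conclusion holds.
q = 17: 17 mod 24 = 17 — not in {2, 3, 5, 7, 11, 13}.

q = 17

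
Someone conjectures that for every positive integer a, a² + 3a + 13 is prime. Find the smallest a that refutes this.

a = 1: a² + 3a + 13 = 17, prime.
a = 2: a² + 3a + 13 = 23, prime.
a = 3: a² + 3a + 13 = 31, prime.
a = 4: a² + 3a + 13 = 41, prime.
a = 5: a² + 3a + 13 = 53, prime.
a = 6: a² + 3a + 13 = 67, prime.
a = 7: a² + 3a + 13 = 83, prime.
a = 8: a² + 3a + 13 = 101, prime.
a = 9: a² + 3a + 13 = 121 = 11 × 11, composite.

a = 9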